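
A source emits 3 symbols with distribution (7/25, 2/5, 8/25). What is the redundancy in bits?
0.0159 bits

Redundancy measures how far a source is from maximum entropy:
R = H_max - H(X)

Maximum entropy for 3 symbols: H_max = log_2(3) = 1.5850 bits
Actual entropy: H(X) = 1.5690 bits
Redundancy: R = 1.5850 - 1.5690 = 0.0159 bits

This redundancy represents potential for compression: the source could be compressed by 0.0159 bits per symbol.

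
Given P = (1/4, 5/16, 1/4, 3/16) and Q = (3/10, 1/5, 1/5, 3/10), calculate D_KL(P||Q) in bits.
0.0888 bits

KL divergence: D_KL(P||Q) = Σ p(x) log(p(x)/q(x))

Computing term by term:
  x=0: 1/4 × log_2[(1/4)/(3/10)] = 1/4 × -0.2630 = -0.0658
  x=1: 5/16 × log_2[(5/16)/(1/5)] = 5/16 × 0.6439 = 0.2012
  x=2: 1/4 × log_2[(1/4)/(1/5)] = 1/4 × 0.3219 = 0.0805
  x=3: 3/16 × log_2[(3/16)/(3/10)] = 3/16 × -0.6781 = -0.1271

D_KL(P||Q) = 0.0888 bits

Note: KL divergence is always non-negative and equals 0 iff P = Q.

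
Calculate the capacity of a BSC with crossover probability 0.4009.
0.0285 bits

For a binary symmetric channel (BSC) with error probability p:
Capacity C = 1 - H(p) bits per symbol

where H(p) = -p log₂(p) - (1-p) log₂(1-p) is the binary entropy function.

H(0.4009) = 0.9715 bits
C = 1 - 0.9715 = 0.0285 bits per symbol

This means we can reliably transmit up to 0.0285 bits of information per channel use.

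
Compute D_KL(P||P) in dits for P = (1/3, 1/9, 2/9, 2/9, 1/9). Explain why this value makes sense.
0.0000 dits

KL divergence satisfies the Gibbs inequality: D_KL(P||Q) ≥ 0 for all distributions P, Q.

D_KL(P||Q) = Σ p(x) log(p(x)/q(x))
Each term is p(x) × log_10(p(x)/p(x)) = p(x) × log_10(1) = 0, so the sum is 0.
D_KL(P||Q) = 0.0000 dits

When P = Q, the KL divergence is exactly 0, as there is no 'divergence' between identical distributions.

This non-negativity is a fundamental property: relative entropy cannot be negative because it measures how different Q is from P.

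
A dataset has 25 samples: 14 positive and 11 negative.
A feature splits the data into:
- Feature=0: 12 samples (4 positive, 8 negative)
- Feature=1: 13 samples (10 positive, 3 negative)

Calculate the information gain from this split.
0.1435 bits

Information Gain = H(Y) - H(Y|Feature)

Before split:
P(positive) = 14/25 = 0.5600
H(Y) = 0.9896 bits

After split:
Feature=0: H = 0.9183 bits (weight = 12/25)
Feature=1: H = 0.7793 bits (weight = 13/25)
H(Y|Feature) = (12/25)×0.9183 + (13/25)×0.7793 = 0.8460 bits

Information Gain = 0.9896 - 0.8460 = 0.1435 bits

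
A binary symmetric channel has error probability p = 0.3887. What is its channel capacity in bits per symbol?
0.0360 bits

For a binary symmetric channel (BSC) with error probability p:
Capacity C = 1 - H(p) bits per symbol

where H(p) = -p log₂(p) - (1-p) log₂(1-p) is the binary entropy function.

H(0.3887) = 0.9640 bits
C = 1 - 0.9640 = 0.0360 bits per symbol

This means we can reliably transmit up to 0.0360 bits of information per channel use.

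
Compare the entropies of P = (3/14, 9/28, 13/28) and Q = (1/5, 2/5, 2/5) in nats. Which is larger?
Q

Computing entropies in nats:
H(P) = 1.0511
H(Q) = 1.0549

Distribution Q has higher entropy.

Intuition: The distribution closer to uniform (more spread out) has higher entropy.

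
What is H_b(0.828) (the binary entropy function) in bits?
0.6623 bits

The binary entropy function is:
H(p) = -p log(p) - (1-p) log(1-p)

H(0.828) = -0.828 × log_2(0.828) - 0.172 × log_2(0.172)
H(0.828) = 0.6623 bits

Note: Binary entropy is maximized at p=0.5 (H=1 bit) and minimized at p=0 or p=1 (H=0).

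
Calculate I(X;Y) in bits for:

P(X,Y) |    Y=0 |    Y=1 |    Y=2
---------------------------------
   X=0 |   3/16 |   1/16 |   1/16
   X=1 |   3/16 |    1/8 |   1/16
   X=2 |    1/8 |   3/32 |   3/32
0.0278 bits

Mutual information: I(X;Y) = H(X) + H(Y) - H(X,Y)

Marginals:
P(X) = (5/16, 3/8, 5/16), H(X) = 1.5794 bits
P(Y) = (1/2, 9/32, 7/32), H(Y) = 1.4943 bits

Joint entropy: H(X,Y) = 3.0460 bits

I(X;Y) = 1.5794 + 1.4943 - 3.0460 = 0.0278 bits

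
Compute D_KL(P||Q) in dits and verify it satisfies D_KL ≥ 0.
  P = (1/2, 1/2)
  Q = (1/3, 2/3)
0.0256 dits

KL divergence satisfies the Gibbs inequality: D_KL(P||Q) ≥ 0 for all distributions P, Q.

D_KL(P||Q) = Σ p(x) log(p(x)/q(x))
Term by term:
  x=0: 1/2 × log_10[(1/2)/(1/3)] = 0.0880
  x=1: 1/2 × log_10[(1/2)/(2/3)] = -0.0625
D_KL(P||Q) = 0.0256 dits

D_KL(P||Q) = 0.0256 ≥ 0 ✓

This non-negativity is a fundamental property: relative entropy cannot be negative because it measures how different Q is from P.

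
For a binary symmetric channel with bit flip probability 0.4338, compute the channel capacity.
0.0127 bits

For a binary symmetric channel (BSC) with error probability p:
Capacity C = 1 - H(p) bits per symbol

where H(p) = -p log₂(p) - (1-p) log₂(1-p) is the binary entropy function.

H(0.4338) = 0.9873 bits
C = 1 - 0.9873 = 0.0127 bits per symbol

This means we can reliably transmit up to 0.0127 bits of information per channel use.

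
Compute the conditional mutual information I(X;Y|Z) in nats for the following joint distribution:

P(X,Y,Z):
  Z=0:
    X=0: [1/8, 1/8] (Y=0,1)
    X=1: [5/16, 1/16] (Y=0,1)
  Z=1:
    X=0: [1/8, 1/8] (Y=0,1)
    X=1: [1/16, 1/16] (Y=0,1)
0.0395 nats

Conditional mutual information: I(X;Y|Z) = H(X|Z) + H(Y|Z) - H(X,Y|Z)

H(Z) = 0.6616
H(X,Z) = 1.3209 → H(X|Z) = 0.6593
H(Y,Z) = 1.3033 → H(Y|Z) = 0.6417
H(X,Y,Z) = 1.9231 → H(X,Y|Z) = 1.2615

I(X;Y|Z) = 0.6593 + 0.6417 - 1.2615 = 0.0395 nats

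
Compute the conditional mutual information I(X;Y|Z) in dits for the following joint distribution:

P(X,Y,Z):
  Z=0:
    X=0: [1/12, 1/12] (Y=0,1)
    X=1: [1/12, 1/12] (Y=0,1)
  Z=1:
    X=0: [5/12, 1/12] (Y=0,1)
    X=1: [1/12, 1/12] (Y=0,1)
0.0148 dits

Conditional mutual information: I(X;Y|Z) = H(X|Z) + H(Y|Z) - H(X,Y|Z)

H(Z) = 0.2764
H(X,Z) = 0.5396 → H(X|Z) = 0.2632
H(Y,Z) = 0.5396 → H(Y|Z) = 0.2632
H(X,Y,Z) = 0.7879 → H(X,Y|Z) = 0.5115

I(X;Y|Z) = 0.2632 + 0.2632 - 0.5115 = 0.0148 dits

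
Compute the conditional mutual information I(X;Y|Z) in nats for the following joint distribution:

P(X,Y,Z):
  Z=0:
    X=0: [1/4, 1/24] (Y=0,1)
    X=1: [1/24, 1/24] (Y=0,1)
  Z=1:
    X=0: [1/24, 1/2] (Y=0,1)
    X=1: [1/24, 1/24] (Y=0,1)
0.0620 nats

Conditional mutual information: I(X;Y|Z) = H(X|Z) + H(Y|Z) - H(X,Y|Z)

H(Z) = 0.6616
H(X,Z) = 1.1056 → H(X|Z) = 0.4441
H(Y,Z) = 1.1056 → H(Y|Z) = 0.4441
H(X,Y,Z) = 1.4877 → H(X,Y|Z) = 0.8261

I(X;Y|Z) = 0.4441 + 0.4441 - 0.8261 = 0.0620 nats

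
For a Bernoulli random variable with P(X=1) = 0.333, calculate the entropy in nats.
0.6363 nats

The binary entropy function is:
H(p) = -p log(p) - (1-p) log(1-p)

H(0.333) = -0.333 × log_e(0.333) - 0.667 × log_e(0.667)
H(0.333) = 0.6363 nats

Note: Binary entropy is maximized at p=0.5 (H=1 bit) and minimized at p=0 or p=1 (H=0).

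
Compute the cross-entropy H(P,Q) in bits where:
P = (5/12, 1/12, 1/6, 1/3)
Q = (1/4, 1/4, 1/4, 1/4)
2.0000 bits

Cross-entropy: H(P,Q) = -Σ p(x) log q(x)

Alternatively: H(P,Q) = H(P) + D_KL(P||Q)
H(P) = 1.7842 bits
D_KL(P||Q) = 0.2158 bits

H(P,Q) = 1.7842 + 0.2158 = 2.0000 bits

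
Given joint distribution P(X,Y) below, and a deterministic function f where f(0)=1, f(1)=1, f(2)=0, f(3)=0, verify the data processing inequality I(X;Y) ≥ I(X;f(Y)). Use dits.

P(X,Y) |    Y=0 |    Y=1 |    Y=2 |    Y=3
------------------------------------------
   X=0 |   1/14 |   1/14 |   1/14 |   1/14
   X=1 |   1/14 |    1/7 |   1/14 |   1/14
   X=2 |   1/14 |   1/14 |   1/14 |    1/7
I(X;Y) = 0.0123, I(X;f(Y)) = 0.0062, inequality holds: 0.0123 ≥ 0.0062

Data Processing Inequality: For any Markov chain X → Y → Z, we have I(X;Y) ≥ I(X;Z).

Here Z = f(Y) is a deterministic function of Y, forming X → Y → Z.

Original I(X;Y) = 0.0123 dits

After applying f:
P(X,Z) where Z=f(Y):
- P(X,Z=0) = P(X,Y=2) + P(X,Y=3)
- P(X,Z=1) = P(X,Y=0) + P(X,Y=1)

I(X;Z) = I(X;f(Y)) = 0.0062 dits

Verification: 0.0123 ≥ 0.0062 ✓

Information cannot be created by processing; the function f can only lose information about X.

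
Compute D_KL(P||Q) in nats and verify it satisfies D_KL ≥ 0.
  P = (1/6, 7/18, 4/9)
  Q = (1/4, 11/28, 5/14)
0.0257 nats

KL divergence satisfies the Gibbs inequality: D_KL(P||Q) ≥ 0 for all distributions P, Q.

D_KL(P||Q) = Σ p(x) log(p(x)/q(x))
Term by term:
  x=0: 1/6 × log_e[(1/6)/(1/4)] = -0.0676
  x=1: 7/18 × log_e[(7/18)/(11/28)] = -0.0039
  x=2: 4/9 × log_e[(4/9)/(5/14)] = 0.0972
D_KL(P||Q) = 0.0257 nats

D_KL(P||Q) = 0.0257 ≥ 0 ✓

This non-negativity is a fundamental property: relative entropy cannot be negative because it measures how different Q is from P.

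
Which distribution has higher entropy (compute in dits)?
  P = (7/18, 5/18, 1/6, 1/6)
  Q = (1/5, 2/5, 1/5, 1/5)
Q

Computing entropies in dits:
H(P) = 0.5734
H(Q) = 0.5786

Distribution Q has higher entropy.

Intuition: The distribution closer to uniform (more spread out) has higher entropy.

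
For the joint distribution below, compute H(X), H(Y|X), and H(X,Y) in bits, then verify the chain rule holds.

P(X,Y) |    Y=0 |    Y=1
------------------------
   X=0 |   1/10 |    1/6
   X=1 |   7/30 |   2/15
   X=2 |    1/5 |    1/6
H(X,Y) = 2.5357, H(X) = 1.5700, H(Y|X) = 0.9657 (all in bits)

Chain rule: H(X,Y) = H(X) + H(Y|X)

Left side — joint entropy directly:
H(X,Y) = -Σ p(x,y) log p(x,y) = 2.5357 bits

Right side — compute H(Y|X) from the conditional distributions:
P(X) = (4/15, 11/30, 11/30), so H(X) = 1.5700 bits
H(Y|X) = Σ_x P(X=x) · H(Y|X=x):
  P(Y|X=0) = (3/8, 5/8), H(Y|X=0) = 0.9544, weight P(X=0) = 4/15
  P(Y|X=1) = (7/11, 4/11), H(Y|X=1) = 0.9457, weight P(X=1) = 11/30
  P(Y|X=2) = (6/11, 5/11), H(Y|X=2) = 0.9940, weight P(X=2) = 11/30
H(Y|X) = 0.9657 bits

H(X) + H(Y|X) = 1.5700 + 0.9657 = 2.5357 bits

Both sides equal 2.5357 bits. ✓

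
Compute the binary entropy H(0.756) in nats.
0.5556 nats

The binary entropy function is:
H(p) = -p log(p) - (1-p) log(1-p)

H(0.756) = -0.756 × log_e(0.756) - 0.244 × log_e(0.244)
H(0.756) = 0.5556 nats

Note: Binary entropy is maximized at p=0.5 (H=1 bit) and minimized at p=0 or p=1 (H=0).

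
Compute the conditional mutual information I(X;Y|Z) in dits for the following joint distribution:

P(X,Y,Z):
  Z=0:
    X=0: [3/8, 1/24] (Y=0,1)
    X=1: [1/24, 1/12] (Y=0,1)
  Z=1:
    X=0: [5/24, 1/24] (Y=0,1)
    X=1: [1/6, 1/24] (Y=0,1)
0.0339 dits

Conditional mutual information: I(X;Y|Z) = H(X|Z) + H(Y|Z) - H(X,Y|Z)

H(Z) = 0.2995
H(X,Z) = 0.5637 → H(X|Z) = 0.2642
H(Y,Z) = 0.5210 → H(Y|Z) = 0.2215
H(X,Y,Z) = 0.7513 → H(X,Y|Z) = 0.4518

I(X;Y|Z) = 0.2642 + 0.2215 - 0.4518 = 0.0339 dits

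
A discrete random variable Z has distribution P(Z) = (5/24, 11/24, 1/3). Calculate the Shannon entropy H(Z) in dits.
0.4563 dits

Shannon entropy is H(X) = -Σ p(x) log p(x).

For P = (5/24, 11/24, 1/3):
H = -5/24 × log_10(5/24) -11/24 × log_10(11/24) -1/3 × log_10(1/3)
H = 0.4563 dits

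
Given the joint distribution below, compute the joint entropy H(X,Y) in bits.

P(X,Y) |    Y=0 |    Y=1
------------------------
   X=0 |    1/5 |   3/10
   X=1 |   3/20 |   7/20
1.9261 bits

Joint entropy is H(X,Y) = -Σ_{x,y} p(x,y) log p(x,y).

Summing over all non-zero entries:
H(X,Y) = -[1/5·log_2(1/5) + 3/10·log_2(3/10) + 3/20·log_2(3/20) + 7/20·log_2(7/20)]
H(X,Y) = 1.9261 bits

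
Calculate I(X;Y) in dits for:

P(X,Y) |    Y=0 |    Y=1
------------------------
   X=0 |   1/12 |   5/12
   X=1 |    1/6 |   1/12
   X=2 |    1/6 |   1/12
0.0589 dits

Mutual information: I(X;Y) = H(X) + H(Y) - H(X,Y)

Marginals:
P(X) = (1/2, 1/4, 1/4), H(X) = 0.4515 dits
P(Y) = (5/12, 7/12), H(Y) = 0.2950 dits

Joint entropy: H(X,Y) = 0.6876 dits

I(X;Y) = 0.4515 + 0.2950 - 0.6876 = 0.0589 dits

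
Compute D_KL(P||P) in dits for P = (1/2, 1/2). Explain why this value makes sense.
0.0000 dits

KL divergence satisfies the Gibbs inequality: D_KL(P||Q) ≥ 0 for all distributions P, Q.

D_KL(P||Q) = Σ p(x) log(p(x)/q(x))
Each term is p(x) × log_10(p(x)/p(x)) = p(x) × log_10(1) = 0, so the sum is 0.
D_KL(P||Q) = 0.0000 dits

When P = Q, the KL divergence is exactly 0, as there is no 'divergence' between identical distributions.

This non-negativity is a fundamental property: relative entropy cannot be negative because it measures how different Q is from P.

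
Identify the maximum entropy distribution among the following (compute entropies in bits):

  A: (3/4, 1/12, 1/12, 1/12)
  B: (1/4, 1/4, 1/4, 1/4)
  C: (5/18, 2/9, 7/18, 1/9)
B

For a discrete distribution over n outcomes, entropy is maximized by the uniform distribution.

Computing entropies:
H(A) = 1.2075 bits
H(B) = 2.0000 bits
H(C) = 1.8776 bits

The uniform distribution (where all probabilities equal 1/4) achieves the maximum entropy of log_2(4) = 2.0000 bits.

Distribution B has the highest entropy.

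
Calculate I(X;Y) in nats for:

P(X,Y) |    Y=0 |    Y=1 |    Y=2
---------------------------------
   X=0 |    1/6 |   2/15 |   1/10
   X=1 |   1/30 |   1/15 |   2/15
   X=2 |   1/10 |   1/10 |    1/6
0.0436 nats

Mutual information: I(X;Y) = H(X) + H(Y) - H(X,Y)

Marginals:
P(X) = (2/5, 7/30, 11/30), H(X) = 1.0740 nats
P(Y) = (3/10, 3/10, 2/5), H(Y) = 1.0889 nats

Joint entropy: H(X,Y) = 2.1192 nats

I(X;Y) = 1.0740 + 1.0889 - 2.1192 = 0.0436 nats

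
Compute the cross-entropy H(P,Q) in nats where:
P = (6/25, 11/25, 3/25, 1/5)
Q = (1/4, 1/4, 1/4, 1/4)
1.3863 nats

Cross-entropy: H(P,Q) = -Σ p(x) log q(x)

Alternatively: H(P,Q) = H(P) + D_KL(P||Q)
H(P) = 1.2801 nats
D_KL(P||Q) = 0.1062 nats

H(P,Q) = 1.2801 + 0.1062 = 1.3863 nats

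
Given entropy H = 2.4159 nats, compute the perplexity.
11.1998

Perplexity is e^H (or exp(H) for natural log).

H = 2.4159 nats
Perplexity = e^2.4159 = 11.1998

Interpretation: The model's uncertainty is equivalent to choosing uniformly among 11.2 options.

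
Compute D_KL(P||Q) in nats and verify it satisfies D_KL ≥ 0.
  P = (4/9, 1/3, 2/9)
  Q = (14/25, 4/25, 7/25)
0.0906 nats

KL divergence satisfies the Gibbs inequality: D_KL(P||Q) ≥ 0 for all distributions P, Q.

D_KL(P||Q) = Σ p(x) log(p(x)/q(x))
Term by term:
  x=0: 4/9 × log_e[(4/9)/(14/25)] = -0.1027
  x=1: 1/3 × log_e[(1/3)/(4/25)] = 0.2447
  x=2: 2/9 × log_e[(2/9)/(7/25)] = -0.0514
D_KL(P||Q) = 0.0906 nats

D_KL(P||Q) = 0.0906 ≥ 0 ✓

This non-negativity is a fundamental property: relative entropy cannot be negative because it measures how different Q is from P.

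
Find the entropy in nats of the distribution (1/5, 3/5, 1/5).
0.9503 nats

Shannon entropy is H(X) = -Σ p(x) log p(x).

For P = (1/5, 3/5, 1/5):
H = -1/5 × log_e(1/5) -3/5 × log_e(3/5) -1/5 × log_e(1/5)
H = 0.9503 nats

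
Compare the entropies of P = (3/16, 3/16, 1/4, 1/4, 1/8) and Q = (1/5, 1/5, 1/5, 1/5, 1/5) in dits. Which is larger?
Q

Computing entropies in dits:
H(P) = 0.6865
H(Q) = 0.6990

Distribution Q has higher entropy.

Intuition: The distribution closer to uniform (more spread out) has higher entropy.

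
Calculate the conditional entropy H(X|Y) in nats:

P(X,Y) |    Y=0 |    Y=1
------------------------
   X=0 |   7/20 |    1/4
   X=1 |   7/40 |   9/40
0.6628 nats

Using the chain rule: H(X|Y) = H(X,Y) - H(Y)

First, compute H(X,Y) = 1.3547 nats

Marginal P(Y) = (21/40, 19/40)
H(Y) = 0.6919 nats

H(X|Y) = H(X,Y) - H(Y) = 1.3547 - 0.6919 = 0.6628 nats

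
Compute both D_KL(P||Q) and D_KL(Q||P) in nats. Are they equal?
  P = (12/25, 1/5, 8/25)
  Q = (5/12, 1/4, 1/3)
D_KL(P||Q) = 0.0102, D_KL(Q||P) = 0.0104

KL divergence is not symmetric: D_KL(P||Q) ≠ D_KL(Q||P) in general.

D_KL(P||Q) = 0.0102 nats
D_KL(Q||P) = 0.0104 nats

No, they are not equal!

This asymmetry is why KL divergence is not a true distance metric.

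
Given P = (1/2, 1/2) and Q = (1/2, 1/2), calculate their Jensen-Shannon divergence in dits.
0.0000 dits

Jensen-Shannon divergence is:
JSD(P||Q) = 0.5 × D_KL(P||M) + 0.5 × D_KL(Q||M)
where M = 0.5 × (P + Q) is the mixture distribution.

M = 0.5 × (1/2, 1/2) + 0.5 × (1/2, 1/2) = (1/2, 1/2)

D_KL(P||M) = 0.0000 dits
D_KL(Q||M) = 0.0000 dits

JSD(P||Q) = 0.5 × 0.0000 + 0.5 × 0.0000 = 0.0000 dits

Unlike KL divergence, JSD is symmetric and bounded: 0 ≤ JSD ≤ log(2).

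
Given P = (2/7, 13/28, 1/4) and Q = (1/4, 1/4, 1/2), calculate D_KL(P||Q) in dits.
0.0661 dits

KL divergence: D_KL(P||Q) = Σ p(x) log(p(x)/q(x))

Computing term by term:
  x=0: 2/7 × log_10[(2/7)/(1/4)] = 2/7 × 0.0580 = 0.0166
  x=1: 13/28 × log_10[(13/28)/(1/4)] = 13/28 × 0.2688 = 0.1248
  x=2: 1/4 × log_10[(1/4)/(1/2)] = 1/4 × -0.3010 = -0.0753

D_KL(P||Q) = 0.0661 dits

Note: KL divergence is always non-negative and equals 0 iff P = Q.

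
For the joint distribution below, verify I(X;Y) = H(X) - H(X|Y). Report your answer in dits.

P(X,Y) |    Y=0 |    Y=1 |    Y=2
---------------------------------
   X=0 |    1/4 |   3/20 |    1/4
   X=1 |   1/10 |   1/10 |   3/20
I(X;Y) = 0.0022 dits

Mutual information has multiple equivalent forms:
- I(X;Y) = H(X) - H(X|Y)
- I(X;Y) = H(Y) - H(Y|X)
- I(X;Y) = H(X) + H(Y) - H(X,Y)

Computing all quantities:
H(X) = 0.2812, H(Y) = 0.4693, H(X,Y) = 0.7482
H(X|Y) = 0.2789, H(Y|X) = 0.4670

Verification:
H(X) - H(X|Y) = 0.2812 - 0.2789 = 0.0022
H(Y) - H(Y|X) = 0.4693 - 0.4670 = 0.0022
H(X) + H(Y) - H(X,Y) = 0.2812 + 0.4693 - 0.7482 = 0.0022

All forms give I(X;Y) = 0.0022 dits. ✓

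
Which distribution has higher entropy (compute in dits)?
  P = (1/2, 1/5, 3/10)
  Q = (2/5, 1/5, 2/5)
Q

Computing entropies in dits:
H(P) = 0.4472
H(Q) = 0.4581

Distribution Q has higher entropy.

Intuition: The distribution closer to uniform (more spread out) has higher entropy.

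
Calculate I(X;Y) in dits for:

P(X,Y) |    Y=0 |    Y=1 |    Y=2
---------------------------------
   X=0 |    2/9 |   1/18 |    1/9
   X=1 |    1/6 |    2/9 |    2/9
0.0224 dits

Mutual information: I(X;Y) = H(X) + H(Y) - H(X,Y)

Marginals:
P(X) = (7/18, 11/18), H(X) = 0.2902 dits
P(Y) = (7/18, 5/18, 1/3), H(Y) = 0.4731 dits

Joint entropy: H(X,Y) = 0.7409 dits

I(X;Y) = 0.2902 + 0.4731 - 0.7409 = 0.0224 dits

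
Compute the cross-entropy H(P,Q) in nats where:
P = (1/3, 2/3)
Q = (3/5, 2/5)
0.7811 nats

Cross-entropy: H(P,Q) = -Σ p(x) log q(x)

Alternatively: H(P,Q) = H(P) + D_KL(P||Q)
H(P) = 0.6365 nats
D_KL(P||Q) = 0.1446 nats

H(P,Q) = 0.6365 + 0.1446 = 0.7811 nats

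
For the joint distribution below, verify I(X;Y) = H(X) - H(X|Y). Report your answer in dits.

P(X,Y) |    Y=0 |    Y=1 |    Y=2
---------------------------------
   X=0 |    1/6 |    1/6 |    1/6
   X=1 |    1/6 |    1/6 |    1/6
I(X;Y) = 0.0000 dits

Mutual information has multiple equivalent forms:
- I(X;Y) = H(X) - H(X|Y)
- I(X;Y) = H(Y) - H(Y|X)
- I(X;Y) = H(X) + H(Y) - H(X,Y)

Computing all quantities:
H(X) = 0.3010, H(Y) = 0.4771, H(X,Y) = 0.7782
H(X|Y) = 0.3010, H(Y|X) = 0.4771

Verification:
H(X) - H(X|Y) = 0.3010 - 0.3010 = 0.0000
H(Y) - H(Y|X) = 0.4771 - 0.4771 = 0.0000
H(X) + H(Y) - H(X,Y) = 0.3010 + 0.4771 - 0.7782 = 0.0000

All forms give I(X;Y) = 0.0000 dits. ✓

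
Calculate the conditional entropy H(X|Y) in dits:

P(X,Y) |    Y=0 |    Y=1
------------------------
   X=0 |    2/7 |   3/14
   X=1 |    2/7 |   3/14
0.3010 dits

Using the chain rule: H(X|Y) = H(X,Y) - H(Y)

First, compute H(X,Y) = 0.5976 dits

Marginal P(Y) = (4/7, 3/7)
H(Y) = 0.2966 dits

H(X|Y) = H(X,Y) - H(Y) = 0.5976 - 0.2966 = 0.3010 dits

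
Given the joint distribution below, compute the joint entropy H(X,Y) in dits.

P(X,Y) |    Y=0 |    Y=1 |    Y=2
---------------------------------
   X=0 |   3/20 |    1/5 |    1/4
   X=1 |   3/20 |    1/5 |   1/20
0.7423 dits

Joint entropy is H(X,Y) = -Σ_{x,y} p(x,y) log p(x,y).

Summing over all non-zero entries:
H(X,Y) = -[3/20·log_10(3/20) + 1/5·log_10(1/5) + 1/4·log_10(1/4) + 3/20·log_10(3/20) + 1/5·log_10(1/5) + 1/20·log_10(1/20)]
H(X,Y) = 0.7423 dits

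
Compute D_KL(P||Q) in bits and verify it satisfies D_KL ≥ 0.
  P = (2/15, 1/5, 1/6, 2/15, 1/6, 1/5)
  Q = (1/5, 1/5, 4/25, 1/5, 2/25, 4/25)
0.0947 bits

KL divergence satisfies the Gibbs inequality: D_KL(P||Q) ≥ 0 for all distributions P, Q.

D_KL(P||Q) = Σ p(x) log(p(x)/q(x))
Term by term:
  x=0: 2/15 × log_2[(2/15)/(1/5)] = -0.0780
  x=1: 1/5 × log_2[(1/5)/(1/5)] = 0.0000
  x=2: 1/6 × log_2[(1/6)/(4/25)] = 0.0098
  x=3: 2/15 × log_2[(2/15)/(1/5)] = -0.0780
  x=4: 1/6 × log_2[(1/6)/(2/25)] = 0.1765
  x=5: 1/5 × log_2[(1/5)/(4/25)] = 0.0644
D_KL(P||Q) = 0.0947 bits

D_KL(P||Q) = 0.0947 ≥ 0 ✓

This non-negativity is a fundamental property: relative entropy cannot be negative because it measures how different Q is from P.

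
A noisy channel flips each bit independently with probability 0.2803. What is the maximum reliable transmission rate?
0.1441 bits

For a binary symmetric channel (BSC) with error probability p:
Capacity C = 1 - H(p) bits per symbol

where H(p) = -p log₂(p) - (1-p) log₂(1-p) is the binary entropy function.

H(0.2803) = 0.8559 bits
C = 1 - 0.8559 = 0.1441 bits per symbol

This means we can reliably transmit up to 0.1441 bits of information per channel use.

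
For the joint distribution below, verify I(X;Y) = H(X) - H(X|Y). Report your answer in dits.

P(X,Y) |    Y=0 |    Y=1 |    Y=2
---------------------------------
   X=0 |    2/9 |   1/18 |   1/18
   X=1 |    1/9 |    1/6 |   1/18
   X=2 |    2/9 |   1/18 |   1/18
I(X;Y) = 0.0284 dits

Mutual information has multiple equivalent forms:
- I(X;Y) = H(X) - H(X|Y)
- I(X;Y) = H(Y) - H(Y|X)
- I(X;Y) = H(X) + H(Y) - H(X,Y)

Computing all quantities:
H(X) = 0.4771, H(Y) = 0.4260, H(X,Y) = 0.8747
H(X|Y) = 0.4487, H(Y|X) = 0.3976

Verification:
H(X) - H(X|Y) = 0.4771 - 0.4487 = 0.0284
H(Y) - H(Y|X) = 0.4260 - 0.3976 = 0.0284
H(X) + H(Y) - H(X,Y) = 0.4771 + 0.4260 - 0.8747 = 0.0284

All forms give I(X;Y) = 0.0284 dits. ✓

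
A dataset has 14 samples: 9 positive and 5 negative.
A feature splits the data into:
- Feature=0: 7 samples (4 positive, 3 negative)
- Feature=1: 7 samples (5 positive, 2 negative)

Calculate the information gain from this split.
0.0161 bits

Information Gain = H(Y) - H(Y|Feature)

Before split:
P(positive) = 9/14 = 0.6429
H(Y) = 0.9403 bits

After split:
Feature=0: H = 0.9852 bits (weight = 7/14)
Feature=1: H = 0.8631 bits (weight = 7/14)
H(Y|Feature) = (7/14)×0.9852 + (7/14)×0.8631 = 0.9242 bits

Information Gain = 0.9403 - 0.9242 = 0.0161 bits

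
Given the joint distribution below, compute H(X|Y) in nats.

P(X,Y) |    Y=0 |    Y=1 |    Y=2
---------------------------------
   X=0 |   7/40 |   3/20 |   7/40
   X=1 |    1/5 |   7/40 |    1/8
0.6872 nats

Using the chain rule: H(X|Y) = H(X,Y) - H(Y)

First, compute H(X,Y) = 1.7814 nats

Marginal P(Y) = (3/8, 13/40, 3/10)
H(Y) = 1.0943 nats

H(X|Y) = H(X,Y) - H(Y) = 1.7814 - 1.0943 = 0.6872 nats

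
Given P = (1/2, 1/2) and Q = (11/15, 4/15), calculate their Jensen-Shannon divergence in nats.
0.0291 nats

Jensen-Shannon divergence is:
JSD(P||Q) = 0.5 × D_KL(P||M) + 0.5 × D_KL(Q||M)
where M = 0.5 × (P + Q) is the mixture distribution.

M = 0.5 × (1/2, 1/2) + 0.5 × (11/15, 4/15) = (0.616667, 0.383333)

D_KL(P||M) = 0.0280 nats
D_KL(Q||M) = 0.0303 nats

JSD(P||Q) = 0.5 × 0.0280 + 0.5 × 0.0303 = 0.0291 nats

Unlike KL divergence, JSD is symmetric and bounded: 0 ≤ JSD ≤ log(2).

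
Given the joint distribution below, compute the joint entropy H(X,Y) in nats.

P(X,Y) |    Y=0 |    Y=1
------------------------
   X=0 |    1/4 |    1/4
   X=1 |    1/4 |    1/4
1.3863 nats

Joint entropy is H(X,Y) = -Σ_{x,y} p(x,y) log p(x,y).

Summing over all non-zero entries:
H(X,Y) = -[1/4·log_e(1/4) + 1/4·log_e(1/4) + 1/4·log_e(1/4) + 1/4·log_e(1/4)]
H(X,Y) = 1.3863 nats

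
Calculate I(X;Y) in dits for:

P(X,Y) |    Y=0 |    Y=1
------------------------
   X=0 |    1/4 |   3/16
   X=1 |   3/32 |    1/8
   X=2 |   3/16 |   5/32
0.0027 dits

Mutual information: I(X;Y) = H(X) + H(Y) - H(X,Y)

Marginals:
P(X) = (7/16, 7/32, 11/32), H(X) = 0.4609 dits
P(Y) = (17/32, 15/32), H(Y) = 0.3002 dits

Joint entropy: H(X,Y) = 0.7584 dits

I(X;Y) = 0.4609 + 0.3002 - 0.7584 = 0.0027 dits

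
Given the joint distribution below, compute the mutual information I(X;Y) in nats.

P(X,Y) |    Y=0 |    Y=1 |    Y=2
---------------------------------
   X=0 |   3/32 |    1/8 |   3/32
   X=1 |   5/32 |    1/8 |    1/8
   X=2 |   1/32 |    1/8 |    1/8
0.0360 nats

Mutual information: I(X;Y) = H(X) + H(Y) - H(X,Y)

Marginals:
P(X) = (5/16, 13/32, 9/32), H(X) = 1.0862 nats
P(Y) = (9/32, 3/8, 11/32), H(Y) = 1.0916 nats

Joint entropy: H(X,Y) = 2.1418 nats

I(X;Y) = 1.0862 + 1.0916 - 2.1418 = 0.0360 nats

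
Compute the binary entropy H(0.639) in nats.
0.6540 nats

The binary entropy function is:
H(p) = -p log(p) - (1-p) log(1-p)

H(0.639) = -0.639 × log_e(0.639) - 0.361 × log_e(0.361)
H(0.639) = 0.6540 nats

Note: Binary entropy is maximized at p=0.5 (H=1 bit) and minimized at p=0 or p=1 (H=0).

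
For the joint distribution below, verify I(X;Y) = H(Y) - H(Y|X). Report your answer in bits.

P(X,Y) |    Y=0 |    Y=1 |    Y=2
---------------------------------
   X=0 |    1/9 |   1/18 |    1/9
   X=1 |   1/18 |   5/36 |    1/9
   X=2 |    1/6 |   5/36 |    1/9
I(X;Y) = 0.0531 bits

Mutual information has multiple equivalent forms:
- I(X;Y) = H(X) - H(X|Y)
- I(X;Y) = H(Y) - H(Y|X)
- I(X;Y) = H(X) + H(Y) - H(X,Y)

Computing all quantities:
H(X) = 1.5622, H(Y) = 1.5850, H(X,Y) = 3.0941
H(X|Y) = 1.5092, H(Y|X) = 1.5319

Verification:
H(X) - H(X|Y) = 1.5622 - 1.5092 = 0.0531
H(Y) - H(Y|X) = 1.5850 - 1.5319 = 0.0531
H(X) + H(Y) - H(X,Y) = 1.5622 + 1.5850 - 3.0941 = 0.0531

All forms give I(X;Y) = 0.0531 bits. ✓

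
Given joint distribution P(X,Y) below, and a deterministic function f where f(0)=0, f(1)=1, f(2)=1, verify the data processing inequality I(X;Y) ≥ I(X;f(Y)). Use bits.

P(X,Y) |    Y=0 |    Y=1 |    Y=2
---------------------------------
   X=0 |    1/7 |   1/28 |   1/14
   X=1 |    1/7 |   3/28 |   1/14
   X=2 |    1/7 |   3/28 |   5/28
I(X;Y) = 0.0473, I(X;f(Y)) = 0.0268, inequality holds: 0.0473 ≥ 0.0268

Data Processing Inequality: For any Markov chain X → Y → Z, we have I(X;Y) ≥ I(X;Z).

Here Z = f(Y) is a deterministic function of Y, forming X → Y → Z.

Original I(X;Y) = 0.0473 bits

After applying f:
P(X,Z) where Z=f(Y):
- P(X,Z=0) = P(X,Y=0)
- P(X,Z=1) = P(X,Y=1) + P(X,Y=2)

I(X;Z) = I(X;f(Y)) = 0.0268 bits

Verification: 0.0473 ≥ 0.0268 ✓

Information cannot be created by processing; the function f can only lose information about X.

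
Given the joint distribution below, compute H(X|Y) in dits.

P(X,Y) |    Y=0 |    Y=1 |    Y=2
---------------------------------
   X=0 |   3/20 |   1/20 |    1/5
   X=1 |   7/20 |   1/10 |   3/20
0.2779 dits

Using the chain rule: H(X|Y) = H(X,Y) - H(Y)

First, compute H(X,Y) = 0.7116 dits

Marginal P(Y) = (1/2, 3/20, 7/20)
H(Y) = 0.4337 dits

H(X|Y) = H(X,Y) - H(Y) = 0.7116 - 0.4337 = 0.2779 dits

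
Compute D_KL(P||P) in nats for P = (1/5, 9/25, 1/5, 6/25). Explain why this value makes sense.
0.0000 nats

KL divergence satisfies the Gibbs inequality: D_KL(P||Q) ≥ 0 for all distributions P, Q.

D_KL(P||Q) = Σ p(x) log(p(x)/q(x))
Each term is p(x) × log_e(p(x)/p(x)) = p(x) × log_e(1) = 0, so the sum is 0.
D_KL(P||Q) = 0.0000 nats

When P = Q, the KL divergence is exactly 0, as there is no 'divergence' between identical distributions.

This non-negativity is a fundamental property: relative entropy cannot be negative because it measures how different Q is from P.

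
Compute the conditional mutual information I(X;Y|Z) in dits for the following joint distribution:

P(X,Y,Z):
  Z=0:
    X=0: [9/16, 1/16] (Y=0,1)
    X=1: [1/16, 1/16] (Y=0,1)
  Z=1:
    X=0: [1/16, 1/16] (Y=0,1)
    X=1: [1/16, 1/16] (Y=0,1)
0.0209 dits

Conditional mutual information: I(X;Y|Z) = H(X|Z) + H(Y|Z) - H(X,Y|Z)

H(Z) = 0.2442
H(X,Z) = 0.4662 → H(X|Z) = 0.2220
H(Y,Z) = 0.4662 → H(Y|Z) = 0.2220
H(X,Y,Z) = 0.6674 → H(X,Y|Z) = 0.4231

I(X;Y|Z) = 0.2220 + 0.2220 - 0.4231 = 0.0209 dits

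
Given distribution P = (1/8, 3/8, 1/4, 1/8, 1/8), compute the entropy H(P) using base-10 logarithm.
0.6489 dits

Shannon entropy is H(X) = -Σ p(x) log p(x).

For P = (1/8, 3/8, 1/4, 1/8, 1/8):
H = -1/8 × log_10(1/8) -3/8 × log_10(3/8) -1/4 × log_10(1/4) -1/8 × log_10(1/8) -1/8 × log_10(1/8)
H = 0.6489 dits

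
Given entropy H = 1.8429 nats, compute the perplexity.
6.3148

Perplexity is e^H (or exp(H) for natural log).

H = 1.8429 nats
Perplexity = e^1.8429 = 6.3148

Interpretation: The model's uncertainty is equivalent to choosing uniformly among 6.3 options.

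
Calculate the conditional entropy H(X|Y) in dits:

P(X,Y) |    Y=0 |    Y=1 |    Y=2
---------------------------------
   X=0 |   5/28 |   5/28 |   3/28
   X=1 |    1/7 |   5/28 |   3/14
0.2923 dits

Using the chain rule: H(X|Y) = H(X,Y) - H(Y)

First, compute H(X,Y) = 0.7688 dits

Marginal P(Y) = (9/28, 5/14, 9/28)
H(Y) = 0.4766 dits

H(X|Y) = H(X,Y) - H(Y) = 0.7688 - 0.4766 = 0.2923 dits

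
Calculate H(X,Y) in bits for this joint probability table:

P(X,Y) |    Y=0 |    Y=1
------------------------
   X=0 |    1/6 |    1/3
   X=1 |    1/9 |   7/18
1.8413 bits

Joint entropy is H(X,Y) = -Σ_{x,y} p(x,y) log p(x,y).

Summing over all non-zero entries:
H(X,Y) = -[1/6·log_2(1/6) + 1/3·log_2(1/3) + 1/9·log_2(1/9) + 7/18·log_2(7/18)]
H(X,Y) = 1.8413 bits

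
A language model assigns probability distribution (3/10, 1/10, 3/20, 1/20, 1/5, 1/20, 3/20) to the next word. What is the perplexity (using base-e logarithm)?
5.9420

Perplexity is e^H (or exp(H) for natural log).

First, H = -Σ p log p = 1.7820 nats
Perplexity = e^1.7820 = 5.9420

Interpretation: The model's uncertainty is equivalent to choosing uniformly among 5.9 options.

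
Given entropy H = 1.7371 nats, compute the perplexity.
5.6808

Perplexity is e^H (or exp(H) for natural log).

H = 1.7371 nats
Perplexity = e^1.7371 = 5.6808

Interpretation: The model's uncertainty is equivalent to choosing uniformly among 5.7 options.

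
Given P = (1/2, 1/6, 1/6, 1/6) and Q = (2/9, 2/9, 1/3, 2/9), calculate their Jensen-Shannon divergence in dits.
0.0198 dits

Jensen-Shannon divergence is:
JSD(P||Q) = 0.5 × D_KL(P||M) + 0.5 × D_KL(Q||M)
where M = 0.5 × (P + Q) is the mixture distribution.

M = 0.5 × (1/2, 1/6, 1/6, 1/6) + 0.5 × (2/9, 2/9, 1/3, 2/9) = (13/36, 7/36, 1/4, 7/36)

D_KL(P||M) = 0.0190 dits
D_KL(Q||M) = 0.0206 dits

JSD(P||Q) = 0.5 × 0.0190 + 0.5 × 0.0206 = 0.0198 dits

Unlike KL divergence, JSD is symmetric and bounded: 0 ≤ JSD ≤ log(2).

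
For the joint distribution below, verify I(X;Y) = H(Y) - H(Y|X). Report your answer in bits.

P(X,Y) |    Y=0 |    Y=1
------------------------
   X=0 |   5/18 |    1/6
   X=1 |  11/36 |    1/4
I(X;Y) = 0.0041 bits

Mutual information has multiple equivalent forms:
- I(X;Y) = H(X) - H(X|Y)
- I(X;Y) = H(Y) - H(Y|X)
- I(X;Y) = H(X) + H(Y) - H(X,Y)

Computing all quantities:
H(X) = 0.9911, H(Y) = 0.9799, H(X,Y) = 1.9668
H(X|Y) = 0.9869, H(Y|X) = 0.9757

Verification:
H(X) - H(X|Y) = 0.9911 - 0.9869 = 0.0041
H(Y) - H(Y|X) = 0.9799 - 0.9757 = 0.0041
H(X) + H(Y) - H(X,Y) = 0.9911 + 0.9799 - 1.9668 = 0.0041

All forms give I(X;Y) = 0.0041 bits. ✓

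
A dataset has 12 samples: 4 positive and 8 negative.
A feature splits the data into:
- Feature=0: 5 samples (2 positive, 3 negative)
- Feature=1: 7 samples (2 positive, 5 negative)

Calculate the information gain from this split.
0.0102 bits

Information Gain = H(Y) - H(Y|Feature)

Before split:
P(positive) = 4/12 = 0.3333
H(Y) = 0.9183 bits

After split:
Feature=0: H = 0.9710 bits (weight = 5/12)
Feature=1: H = 0.8631 bits (weight = 7/12)
H(Y|Feature) = (5/12)×0.9710 + (7/12)×0.8631 = 0.9080 bits

Information Gain = 0.9183 - 0.9080 = 0.0102 bits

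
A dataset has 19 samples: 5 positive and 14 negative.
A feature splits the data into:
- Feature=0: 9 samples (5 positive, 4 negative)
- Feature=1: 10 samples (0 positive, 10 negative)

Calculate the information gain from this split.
0.3620 bits

Information Gain = H(Y) - H(Y|Feature)

Before split:
P(positive) = 5/19 = 0.2632
H(Y) = 0.8315 bits

After split:
Feature=0: H = 0.9911 bits (weight = 9/19)
Feature=1: H = 0.0000 bits (weight = 10/19)
H(Y|Feature) = (9/19)×0.9911 + (10/19)×0.0000 = 0.4695 bits

Information Gain = 0.8315 - 0.4695 = 0.3620 bits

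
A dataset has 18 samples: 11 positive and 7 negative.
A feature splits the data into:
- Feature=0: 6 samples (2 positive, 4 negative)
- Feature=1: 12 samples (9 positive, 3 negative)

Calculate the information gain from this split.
0.1171 bits

Information Gain = H(Y) - H(Y|Feature)

Before split:
P(positive) = 11/18 = 0.6111
H(Y) = 0.9641 bits

After split:
Feature=0: H = 0.9183 bits (weight = 6/18)
Feature=1: H = 0.8113 bits (weight = 12/18)
H(Y|Feature) = (6/18)×0.9183 + (12/18)×0.8113 = 0.8470 bits

Information Gain = 0.9641 - 0.8470 = 0.1171 bits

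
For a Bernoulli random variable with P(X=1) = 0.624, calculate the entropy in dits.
0.2875 dits

The binary entropy function is:
H(p) = -p log(p) - (1-p) log(1-p)

H(0.624) = -0.624 × log_10(0.624) - 0.376 × log_10(0.376)
H(0.624) = 0.2875 dits

Note: Binary entropy is maximized at p=0.5 (H=1 bit) and minimized at p=0 or p=1 (H=0).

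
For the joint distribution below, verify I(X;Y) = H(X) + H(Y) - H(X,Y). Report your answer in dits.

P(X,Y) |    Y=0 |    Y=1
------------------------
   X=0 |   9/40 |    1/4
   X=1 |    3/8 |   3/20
I(X;Y) = 0.0132 dits

Mutual information has multiple equivalent forms:
- I(X;Y) = H(X) - H(X|Y)
- I(X;Y) = H(Y) - H(Y|X)
- I(X;Y) = H(X) + H(Y) - H(X,Y)

Computing all quantities:
H(X) = 0.3005, H(Y) = 0.2923, H(X,Y) = 0.5796
H(X|Y) = 0.2873, H(Y|X) = 0.2791

Verification:
H(X) - H(X|Y) = 0.3005 - 0.2873 = 0.0132
H(Y) - H(Y|X) = 0.2923 - 0.2791 = 0.0132
H(X) + H(Y) - H(X,Y) = 0.3005 + 0.2923 - 0.5796 = 0.0132

All forms give I(X;Y) = 0.0132 dits. ✓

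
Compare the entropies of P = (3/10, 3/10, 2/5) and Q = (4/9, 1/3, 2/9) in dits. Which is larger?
P

Computing entropies in dits:
H(P) = 0.4729
H(Q) = 0.4607

Distribution P has higher entropy.

Intuition: The distribution closer to uniform (more spread out) has higher entropy.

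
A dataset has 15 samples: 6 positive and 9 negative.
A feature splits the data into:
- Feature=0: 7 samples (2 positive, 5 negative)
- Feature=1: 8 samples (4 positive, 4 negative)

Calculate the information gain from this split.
0.0348 bits

Information Gain = H(Y) - H(Y|Feature)

Before split:
P(positive) = 6/15 = 0.4000
H(Y) = 0.9710 bits

After split:
Feature=0: H = 0.8631 bits (weight = 7/15)
Feature=1: H = 1.0000 bits (weight = 8/15)
H(Y|Feature) = (7/15)×0.8631 + (8/15)×1.0000 = 0.9361 bits

Information Gain = 0.9710 - 0.9361 = 0.0348 bits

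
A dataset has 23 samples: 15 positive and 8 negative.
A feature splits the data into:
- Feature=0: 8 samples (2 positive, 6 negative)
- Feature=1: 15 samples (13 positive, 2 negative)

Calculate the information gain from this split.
0.2805 bits

Information Gain = H(Y) - H(Y|Feature)

Before split:
P(positive) = 15/23 = 0.6522
H(Y) = 0.9321 bits

After split:
Feature=0: H = 0.8113 bits (weight = 8/23)
Feature=1: H = 0.5665 bits (weight = 15/23)
H(Y|Feature) = (8/23)×0.8113 + (15/23)×0.5665 = 0.6516 bits

Information Gain = 0.9321 - 0.6516 = 0.2805 bits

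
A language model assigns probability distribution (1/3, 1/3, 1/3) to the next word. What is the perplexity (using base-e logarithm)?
3.0000

Perplexity is e^H (or exp(H) for natural log).

First, H = -Σ p log p = 1.0986 nats
Perplexity = e^1.0986 = 3.0000

Interpretation: The model's uncertainty is equivalent to choosing uniformly among 3.0 options.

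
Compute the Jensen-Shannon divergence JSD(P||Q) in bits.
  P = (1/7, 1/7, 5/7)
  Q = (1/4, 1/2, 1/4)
0.1705 bits

Jensen-Shannon divergence is:
JSD(P||Q) = 0.5 × D_KL(P||M) + 0.5 × D_KL(Q||M)
where M = 0.5 × (P + Q) is the mixture distribution.

M = 0.5 × (1/7, 1/7, 5/7) + 0.5 × (1/4, 1/2, 1/4) = (0.196429, 9/28, 0.482143)

D_KL(P||M) = 0.1723 bits
D_KL(Q||M) = 0.1688 bits

JSD(P||Q) = 0.5 × 0.1723 + 0.5 × 0.1688 = 0.1705 bits

Unlike KL divergence, JSD is symmetric and bounded: 0 ≤ JSD ≤ log(2).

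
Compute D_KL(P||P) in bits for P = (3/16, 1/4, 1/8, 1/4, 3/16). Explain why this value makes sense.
0.0000 bits

KL divergence satisfies the Gibbs inequality: D_KL(P||Q) ≥ 0 for all distributions P, Q.

D_KL(P||Q) = Σ p(x) log(p(x)/q(x))
Each term is p(x) × log_2(p(x)/p(x)) = p(x) × log_2(1) = 0, so the sum is 0.
D_KL(P||Q) = 0.0000 bits

When P = Q, the KL divergence is exactly 0, as there is no 'divergence' between identical distributions.

This non-negativity is a fundamental property: relative entropy cannot be negative because it measures how different Q is from P.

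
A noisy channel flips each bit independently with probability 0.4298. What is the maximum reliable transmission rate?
0.0143 bits

For a binary symmetric channel (BSC) with error probability p:
Capacity C = 1 - H(p) bits per symbol

where H(p) = -p log₂(p) - (1-p) log₂(1-p) is the binary entropy function.

H(0.4298) = 0.9857 bits
C = 1 - 0.9857 = 0.0143 bits per symbol

This means we can reliably transmit up to 0.0143 bits of information per channel use.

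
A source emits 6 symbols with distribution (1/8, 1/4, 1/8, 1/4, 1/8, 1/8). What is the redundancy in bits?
0.0850 bits

Redundancy measures how far a source is from maximum entropy:
R = H_max - H(X)

Maximum entropy for 6 symbols: H_max = log_2(6) = 2.5850 bits
Actual entropy: H(X) = 2.5000 bits
Redundancy: R = 2.5850 - 2.5000 = 0.0850 bits

This redundancy represents potential for compression: the source could be compressed by 0.0850 bits per symbol.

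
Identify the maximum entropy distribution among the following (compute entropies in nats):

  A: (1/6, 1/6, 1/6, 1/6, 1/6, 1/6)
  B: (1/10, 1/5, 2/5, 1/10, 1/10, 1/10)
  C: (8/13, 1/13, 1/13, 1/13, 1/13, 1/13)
A

For a discrete distribution over n outcomes, entropy is maximized by the uniform distribution.

Computing entropies:
H(A) = 1.7918 nats
H(B) = 1.6094 nats
H(C) = 1.2853 nats

The uniform distribution (where all probabilities equal 1/6) achieves the maximum entropy of log_e(6) = 1.7918 nats.

Distribution A has the highest entropy.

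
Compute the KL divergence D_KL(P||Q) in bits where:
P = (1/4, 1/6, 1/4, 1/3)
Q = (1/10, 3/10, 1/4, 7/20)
0.1657 bits

KL divergence: D_KL(P||Q) = Σ p(x) log(p(x)/q(x))

Computing term by term:
  x=0: 1/4 × log_2[(1/4)/(1/10)] = 1/4 × 1.3219 = 0.3305
  x=1: 1/6 × log_2[(1/6)/(3/10)] = 1/6 × -0.8480 = -0.1413
  x=2: 1/4 × log_2[(1/4)/(1/4)] = 1/4 × 0.0000 = 0.0000
  x=3: 1/3 × log_2[(1/3)/(7/20)] = 1/3 × -0.0704 = -0.0235

D_KL(P||Q) = 0.1657 bits

Note: KL divergence is always non-negative and equals 0 iff P = Q.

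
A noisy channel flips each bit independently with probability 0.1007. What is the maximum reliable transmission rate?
0.5288 bits

For a binary symmetric channel (BSC) with error probability p:
Capacity C = 1 - H(p) bits per symbol

where H(p) = -p log₂(p) - (1-p) log₂(1-p) is the binary entropy function.

H(0.1007) = 0.4712 bits
C = 1 - 0.4712 = 0.5288 bits per symbol

This means we can reliably transmit up to 0.5288 bits of information per channel use.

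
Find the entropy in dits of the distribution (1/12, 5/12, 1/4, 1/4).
0.5494 dits

Shannon entropy is H(X) = -Σ p(x) log p(x).

For P = (1/12, 5/12, 1/4, 1/4):
H = -1/12 × log_10(1/12) -5/12 × log_10(5/12) -1/4 × log_10(1/4) -1/4 × log_10(1/4)
H = 0.5494 dits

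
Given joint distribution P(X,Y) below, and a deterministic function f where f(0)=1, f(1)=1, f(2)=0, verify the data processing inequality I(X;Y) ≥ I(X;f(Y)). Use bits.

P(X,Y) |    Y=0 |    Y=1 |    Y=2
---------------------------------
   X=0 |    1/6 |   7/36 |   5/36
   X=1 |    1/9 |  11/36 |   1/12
I(X;Y) = 0.0362, I(X;f(Y)) = 0.0130, inequality holds: 0.0362 ≥ 0.0130

Data Processing Inequality: For any Markov chain X → Y → Z, we have I(X;Y) ≥ I(X;Z).

Here Z = f(Y) is a deterministic function of Y, forming X → Y → Z.

Original I(X;Y) = 0.0362 bits

After applying f:
P(X,Z) where Z=f(Y):
- P(X,Z=0) = P(X,Y=2)
- P(X,Z=1) = P(X,Y=0) + P(X,Y=1)

I(X;Z) = I(X;f(Y)) = 0.0130 bits

Verification: 0.0362 ≥ 0.0130 ✓

Information cannot be created by processing; the function f can only lose information about X.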